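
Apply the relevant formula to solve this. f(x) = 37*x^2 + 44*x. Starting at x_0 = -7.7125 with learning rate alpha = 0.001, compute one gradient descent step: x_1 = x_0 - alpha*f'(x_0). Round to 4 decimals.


We compute the gradient at x_0 and apply the update.
f'(x) = 74*x + 44
f'(-7.7125) = 74*-7.7125 + 44 = -526.725
x_1 = -7.7125 - 0.001*-526.725 = -7.1858


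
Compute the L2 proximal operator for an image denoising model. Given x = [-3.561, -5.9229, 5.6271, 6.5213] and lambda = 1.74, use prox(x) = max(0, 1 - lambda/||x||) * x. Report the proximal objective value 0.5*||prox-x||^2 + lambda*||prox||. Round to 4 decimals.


Step 1: Compute ||x||.
||x|| = 11.0432
Step 2: Compute scaling factor.
scale = max(0, 1 - 1.74/11.0432) = 0.8424
Step 3: prox(x) = [-2.9999, -4.9897, 4.7405, 5.4938]
||prox(x)|| = 9.3032
Step 4: Proximal objective.
0.5*||prox-x||^2 = 1.5138
lambda*||prox|| = 16.1876
Total = 17.7014


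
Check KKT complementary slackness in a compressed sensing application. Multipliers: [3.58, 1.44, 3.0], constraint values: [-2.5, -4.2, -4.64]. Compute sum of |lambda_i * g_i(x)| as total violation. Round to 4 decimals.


KKT complementary slackness check:
lambda_1 * g_1 = 3.58 * -2.5 = -8.95
lambda_2 * g_2 = 1.44 * -4.2 = -6.048
lambda_3 * g_3 = 3.0 * -4.64 = -13.92
Total violation = 8.95 + 6.048 + 13.92 = 28.918


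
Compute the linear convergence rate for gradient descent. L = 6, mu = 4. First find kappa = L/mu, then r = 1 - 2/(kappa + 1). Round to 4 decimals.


Step 1: Compute the condition number.
kappa = L/mu = 6/4 = 1.5
Step 2: Compute the convergence rate.
r = 1 - 2/(kappa + 1) = 1 - 2*mu/(L + mu) = (L - mu)/(L + mu) = 2/10 = 0.2


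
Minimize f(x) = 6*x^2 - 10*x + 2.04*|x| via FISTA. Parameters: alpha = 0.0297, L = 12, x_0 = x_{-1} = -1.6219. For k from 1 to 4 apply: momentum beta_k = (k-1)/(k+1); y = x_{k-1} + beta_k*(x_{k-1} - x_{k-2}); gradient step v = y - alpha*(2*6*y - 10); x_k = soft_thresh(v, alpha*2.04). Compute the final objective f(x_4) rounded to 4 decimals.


FISTA on f(x) = 6*x^2 - 10*x + 2.04*|x|
L = 12, alpha = 0.0297
Iteration 1: beta = 0.0, y = -1.6219 + 0.0*(-1.6219 + 1.6219) = -1.6219
  grad(y) = -29.4628, v = y - alpha*grad = -0.7469
  prox(v) = soft_thresh(-0.7469, 0.0606) = -0.6863
Iteration 2: beta = 0.3333, y = -0.6863 + 0.3333*(-0.6863 + 1.6219) = -0.3744
  grad(y) = -14.4927, v = y - alpha*grad = 0.056
  prox(v) = soft_thresh(0.056, 0.0606) = 0.0
Iteration 3: beta = 0.5, y = 0.0 + 0.5*(0.0 + 0.6863) = 0.3431
  grad(y) = -5.8824, v = y - alpha*grad = 0.5178
  prox(v) = soft_thresh(0.5178, 0.0606) = 0.4573
Iteration 4: beta = 0.6, y = 0.4573 + 0.6*(0.4573 - 0.0) = 0.7316
  grad(y) = -1.2207, v = y - alpha*grad = 0.7679
  prox(v) = soft_thresh(0.7679, 0.0606) = 0.7073
f(x_4) = 6*0.7073^2 - 10*0.7073 + 2.04*|0.7073| = -2.6285


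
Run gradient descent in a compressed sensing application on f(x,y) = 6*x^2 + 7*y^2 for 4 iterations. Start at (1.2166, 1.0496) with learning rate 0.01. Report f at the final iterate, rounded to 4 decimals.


Gradient descent on f(x,y) = 6*x^2 + 7*y^2.
Starting point: (1.2166, 1.0496), alpha = 0.01
Step 1: grad_x = 2*6*1.2166 = 14.5992, grad_y = 2*7*1.0496 = 14.6944
  x_1 = 1.2166 - 0.01*14.5992 = 1.0706
  y_1 = 1.0496 - 0.01*14.6944 = 0.9027
Step 2: grad_x = 2*6*1.0706 = 12.8473, grad_y = 2*7*0.9027 = 12.6372
  x_2 = 1.0706 - 0.01*12.8473 = 0.9421
  y_2 = 0.9027 - 0.01*12.6372 = 0.7763
Step 3: grad_x = 2*6*0.9421 = 11.3056, grad_y = 2*7*0.7763 = 10.868
  x_3 = 0.9421 - 0.01*11.3056 = 0.8291
  y_3 = 0.7763 - 0.01*10.868 = 0.6676
Step 4: grad_x = 2*6*0.8291 = 9.9489, grad_y = 2*7*0.6676 = 9.3465
  x_4 = 0.8291 - 0.01*9.9489 = 0.7296
  y_4 = 0.6676 - 0.01*9.3465 = 0.5741
f(0.7296, 0.5741) = 6*0.7296^2 + 7*0.5741^2 = 5.5013


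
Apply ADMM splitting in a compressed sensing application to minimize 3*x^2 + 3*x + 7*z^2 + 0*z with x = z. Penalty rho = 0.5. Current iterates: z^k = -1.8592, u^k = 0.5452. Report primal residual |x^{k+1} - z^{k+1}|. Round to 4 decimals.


ADMM iteration with rho = 0.5, z^k = -1.8592, u^k = 0.5452
Step 1: x-update.
Minimize 3*x^2 + 3*x + (0.5/2)*(x + 1.8592 + 0.5452)^2
FOC: (2*3 + 0.5)*x = -3 + 0.5*(-1.8592 - 0.5452)
x^{k+1} = -0.6465
Step 2: z-update.
Minimize 7*z^2 + 0*z + (0.5/2)*(-0.6465 - z + 0.5452)^2
FOC: (2*7 + 0.5)*z = 0 + 0.5*(-0.6465 + 0.5452)
z^{k+1} = -0.0035
Step 3: u-update.
u^{k+1} = 0.5452 - 0.6465 + 0.0035 = -0.0978
Step 4: Primal residual = |-0.6465 + 0.0035| = 0.643


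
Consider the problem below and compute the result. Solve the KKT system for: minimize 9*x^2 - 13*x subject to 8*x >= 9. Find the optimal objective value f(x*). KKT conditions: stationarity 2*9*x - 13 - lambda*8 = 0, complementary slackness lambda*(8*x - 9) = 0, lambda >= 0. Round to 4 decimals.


Step 1: Try lambda = 0 (constraint inactive).
x_unc = 13/(2*9) = 0.7222
Check: 8*0.7222 = 5.7776 < 9 -- violated!
Step 2: Constraint must be active: 8*x = 9
x* = 9/8 = 1.125
lambda = (2*9*1.125 - 13)/8 = 0.9063
Step 3: Compute optimal value.
f(x*) = 9*1.125^2 - 13*1.125 = -3.2344


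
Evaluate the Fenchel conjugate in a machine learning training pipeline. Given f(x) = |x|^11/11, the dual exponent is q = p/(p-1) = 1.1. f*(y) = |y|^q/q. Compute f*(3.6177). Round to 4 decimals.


The conjugate exponent q satisfies 1/p + 1/q = 1.
p = 11, so q = 11/(11 - 1) = 1.1
|y|^q = 3.6177^1.1 = 4.1141
f*(3.6177) = 4.1141 / 1.1 = 3.7401


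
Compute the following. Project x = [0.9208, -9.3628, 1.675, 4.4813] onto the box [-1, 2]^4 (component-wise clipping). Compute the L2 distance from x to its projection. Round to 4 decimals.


Project each component onto [-1, 2].
clip(0.9208) = 0.9208, clip(-9.3628) = -1.0, clip(1.675) = 1.675, clip(4.4813) = 2.0
Projection = [0.9208, -1.0, 1.675, 2.0]
Squared diffs: [0.0, 69.9364, 0.0, 6.1568]
Distance = sqrt(76.0932) = 8.7231


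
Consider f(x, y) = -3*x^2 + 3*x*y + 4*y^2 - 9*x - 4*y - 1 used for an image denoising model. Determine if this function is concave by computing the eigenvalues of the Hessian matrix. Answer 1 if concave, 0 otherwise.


The Hessian of f(x,y) = -3*x^2 + 3*x*y + 4*y^2 - 9*x - 4*y - 1 is:
H = [[-6, 3], [3, 8]]
Trace = -6 + 8 = 2
Determinant = -6*8 - (3)^2 = -57
Discriminant = (2)^2 - 4*-57 = 232.0
Eigenvalues: lambda_1 = -6.6158, lambda_2 = 8.6158
The function is not concave.

0


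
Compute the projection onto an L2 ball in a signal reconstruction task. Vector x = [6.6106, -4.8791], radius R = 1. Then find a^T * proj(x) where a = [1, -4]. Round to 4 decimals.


Step 1: Compute ||x|| (intermediates to 6 decimals).
||x|| = sqrt(6.6106^2 + (-4.8791)^2) = 8.216182
Step 2: Project.
Since ||x|| > R, scale = R/||x|| = 1/8.216182 = 0.121711, proj(x) = scale * x
proj(x) = [0.804583, -0.59384]
Step 3: Dot product.
a^T * proj(x) = 1*0.804583 - 4*(-0.59384) = 3.1799


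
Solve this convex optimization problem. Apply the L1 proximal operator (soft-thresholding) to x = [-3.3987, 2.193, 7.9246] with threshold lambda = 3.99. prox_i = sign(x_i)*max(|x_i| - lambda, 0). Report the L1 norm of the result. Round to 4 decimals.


Soft-thresholding with lambda = 3.99:
prox(-3.3987) = sign(-3.3987)*max(|-3.3987| - 3.99, 0) = 0.0
prox(2.193) = sign(2.193)*max(|2.193| - 3.99, 0) = 0.0
prox(7.9246) = sign(7.9246)*max(|7.9246| - 3.99, 0) = 3.9346
prox(x) = [0.0, 0.0, 3.9346]
||prox(x)||_1 = 0.0 + 0.0 + 3.9346 = 3.9346


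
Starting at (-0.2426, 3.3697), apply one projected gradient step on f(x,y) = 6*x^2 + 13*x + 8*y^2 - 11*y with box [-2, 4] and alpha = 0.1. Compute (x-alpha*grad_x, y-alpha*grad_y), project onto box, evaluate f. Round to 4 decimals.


Step 1: Compute gradient at (-0.2426, 3.3697).
grad_x = 2*6*-0.2426 + 13 = 10.0888
grad_y = 2*8*3.3697 - 11 = 42.9152
Step 2: Gradient step.
x_raw = -0.2426 - 0.1*10.0888 = -1.2515
y_raw = 3.3697 - 0.1*42.9152 = -0.9218
Step 3: Project onto [-2, 4].
x_proj = clip(-1.2515) = -1.2515
y_proj = clip(-0.9218) = -0.9218
Step 4: Evaluate f.
f(-1.2515, -0.9218) = 10.066


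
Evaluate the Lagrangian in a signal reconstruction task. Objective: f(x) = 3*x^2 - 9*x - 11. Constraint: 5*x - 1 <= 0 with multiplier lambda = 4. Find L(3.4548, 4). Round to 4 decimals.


Step 1: Evaluate f(x).
f(3.4548) = 3*3.4548^2 - 9*3.4548 - 11 = -6.2863
Step 2: Evaluate g(x).
g(3.4548) = 5*3.4548 - 1 = 16.274
Step 3: Compute Lagrangian.
L = -6.2863 + 4*16.274 = 58.8097


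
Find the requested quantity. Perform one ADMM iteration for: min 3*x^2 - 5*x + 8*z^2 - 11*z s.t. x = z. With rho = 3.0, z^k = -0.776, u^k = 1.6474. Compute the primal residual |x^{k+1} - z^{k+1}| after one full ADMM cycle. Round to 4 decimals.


ADMM iteration with rho = 3.0, z^k = -0.776, u^k = 1.6474
Step 1: x-update.
Minimize 3*x^2 - 5*x + (3.0/2)*(x + 0.776 + 1.6474)^2
FOC: (2*3 + 3.0)*x = 5 + 3.0*(-0.776 - 1.6474)
x^{k+1} = -0.2522
Step 2: z-update.
Minimize 8*z^2 - 11*z + (3.0/2)*(-0.2522 - z + 1.6474)^2
FOC: (2*8 + 3.0)*z = 11 + 3.0*(-0.2522 + 1.6474)
z^{k+1} = 0.7992
Step 3: u-update.
u^{k+1} = 1.6474 - 0.2522 - 0.7992 = 0.5959
Step 4: Primal residual = |-0.2522 - 0.7992| = 1.0515


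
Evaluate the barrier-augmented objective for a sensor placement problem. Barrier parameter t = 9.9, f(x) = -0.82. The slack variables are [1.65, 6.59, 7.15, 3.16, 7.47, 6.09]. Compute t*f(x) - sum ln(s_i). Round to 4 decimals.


Step 1: Compute log-barrier.
ln values: [0.5008, 1.8856, 1.9671, 1.1506, 2.0109, 1.8066]
phi = -(0.5008 + 1.8856 + 1.9671 + 1.1506 + 2.0109 + 1.8066) = -9.3216
Step 2: Compute augmented objective.
t*f(x) = 9.9*-0.82 = -8.118
Total = -8.118 - 9.3216 = -17.4396


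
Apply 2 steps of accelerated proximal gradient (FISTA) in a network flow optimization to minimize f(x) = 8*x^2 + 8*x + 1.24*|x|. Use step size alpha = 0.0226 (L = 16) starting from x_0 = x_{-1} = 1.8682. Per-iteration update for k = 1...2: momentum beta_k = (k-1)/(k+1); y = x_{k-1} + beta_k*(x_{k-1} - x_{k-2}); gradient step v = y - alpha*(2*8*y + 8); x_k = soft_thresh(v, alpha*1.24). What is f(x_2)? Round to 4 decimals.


FISTA on f(x) = 8*x^2 + 8*x + 1.24*|x|
L = 16, alpha = 0.0226
Iteration 1: beta = 0.0, y = 1.8682 + 0.0*(1.8682 - 1.8682) = 1.8682
  grad(y) = 37.8912, v = y - alpha*grad = 1.0119
  prox(v) = soft_thresh(1.0119, 0.028) = 0.9838
Iteration 2: beta = 0.3333, y = 0.9838 + 0.3333*(0.9838 - 1.8682) = 0.689
  grad(y) = 19.0247, v = y - alpha*grad = 0.2591
  prox(v) = soft_thresh(0.2591, 0.028) = 0.2311
f(x_2) = 8*0.2311^2 + 8*0.2311 + 1.24*|0.2311| = 2.5621


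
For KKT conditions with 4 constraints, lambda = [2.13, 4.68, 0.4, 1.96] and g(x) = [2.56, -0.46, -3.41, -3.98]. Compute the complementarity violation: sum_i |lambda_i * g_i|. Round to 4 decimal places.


KKT complementary slackness check:
lambda_1 * g_1 = 2.13 * 2.56 = 5.4528
lambda_2 * g_2 = 4.68 * -0.46 = -2.1528
lambda_3 * g_3 = 0.4 * -3.41 = -1.364
lambda_4 * g_4 = 1.96 * -3.98 = -7.8008
Total violation = 5.4528 + 2.1528 + 1.364 + 7.8008 = 16.7704


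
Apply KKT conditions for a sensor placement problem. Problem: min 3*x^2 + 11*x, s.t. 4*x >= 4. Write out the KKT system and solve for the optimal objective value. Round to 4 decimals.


Step 1: Try lambda = 0 (constraint inactive).
x_unc = -11/(2*3) = -1.8333
Check: 4*-1.8333 = -7.3332 < 4 -- violated!
Step 2: Constraint must be active: 4*x = 4
x* = 4/4 = 1.0
lambda = (2*3*1.0 + 11)/4 = 4.25
Step 3: Compute optimal value.
f(x*) = 3*1.0^2 + 11*1.0 = 14.0


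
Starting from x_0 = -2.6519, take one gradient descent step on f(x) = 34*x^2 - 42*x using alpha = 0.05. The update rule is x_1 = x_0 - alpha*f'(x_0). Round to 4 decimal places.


We compute the gradient at x_0 and apply the update.
f'(x) = 68*x - 42
f'(-2.6519) = 68*-2.6519 - 42 = -222.3292
x_1 = -2.6519 - 0.05*-222.3292 = 8.4646


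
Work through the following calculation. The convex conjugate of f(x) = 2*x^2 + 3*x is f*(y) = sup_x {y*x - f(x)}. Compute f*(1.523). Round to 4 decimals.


f*(y) = sup_x {y*x - a*x^2 - b*x} = sup_x {(y-b)*x - a*x^2}
FOC: (y - b) - 2a*x = 0 => x* = (y - b)/(2a)
x* = (1.523 - 3)/(2*2) = -0.3693
f*(1.523) = (y-b)^2/(4a) = (1.523 - 3)^2/(4*2)
= 2.1815/8 = 0.2727


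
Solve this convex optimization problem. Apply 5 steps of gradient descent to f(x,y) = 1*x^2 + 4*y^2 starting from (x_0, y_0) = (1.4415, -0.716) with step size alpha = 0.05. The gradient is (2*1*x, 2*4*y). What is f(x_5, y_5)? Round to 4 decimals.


Gradient descent on f(x,y) = 1*x^2 + 4*y^2.
Starting point: (1.4415, -0.716), alpha = 0.05
Step 1: grad_x = 2*1*1.4415 = 2.883, grad_y = 2*4*-0.716 = -5.728
  x_1 = 1.4415 - 0.05*2.883 = 1.2974
  y_1 = -0.716 - 0.05*-5.728 = -0.4296
Step 2: grad_x = 2*1*1.2974 = 2.5947, grad_y = 2*4*-0.4296 = -3.4368
  x_2 = 1.2974 - 0.05*2.5947 = 1.1676
  y_2 = -0.4296 - 0.05*-3.4368 = -0.2578
Step 3: grad_x = 2*1*1.1676 = 2.3352, grad_y = 2*4*-0.2578 = -2.0621
  x_3 = 1.1676 - 0.05*2.3352 = 1.0509
  y_3 = -0.2578 - 0.05*-2.0621 = -0.1547
Step 4: grad_x = 2*1*1.0509 = 2.1017, grad_y = 2*4*-0.1547 = -1.2372
  x_4 = 1.0509 - 0.05*2.1017 = 0.9458
  y_4 = -0.1547 - 0.05*-1.2372 = -0.0928
Step 5: grad_x = 2*1*0.9458 = 1.8915, grad_y = 2*4*-0.0928 = -0.7423
  x_5 = 0.9458 - 0.05*1.8915 = 0.8512
  y_5 = -0.0928 - 0.05*-0.7423 = -0.0557
f(0.8512, -0.0557) = 1*0.8512^2 + 4*(-0.0557)^2 = 0.7369


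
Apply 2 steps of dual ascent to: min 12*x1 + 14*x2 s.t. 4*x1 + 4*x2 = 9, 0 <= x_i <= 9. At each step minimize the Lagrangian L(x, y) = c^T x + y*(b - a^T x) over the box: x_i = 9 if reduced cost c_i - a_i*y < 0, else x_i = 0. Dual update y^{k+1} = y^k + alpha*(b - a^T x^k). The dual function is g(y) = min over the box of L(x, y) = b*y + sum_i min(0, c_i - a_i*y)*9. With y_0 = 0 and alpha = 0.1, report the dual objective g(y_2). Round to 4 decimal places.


Dual ascent for LP: min 12*x1 + 14*x2, 4*x1 + 4*x2 = 9, 0 <= x_i <= 9
Step 1: y^k = 0.0, reduced costs: (12.0, 14.0)
  x^k = (0.0, 0.0), subgradient = b - a^T x = 9.0
  y^{k+1} = 0.0 + 0.1*9.0 = 0.9
Step 2: y^k = 0.9, reduced costs: (8.4, 10.4)
  x^k = (0.0, 0.0), subgradient = b - a^T x = 9.0
  y^{k+1} = 0.9 + 0.1*9.0 = 1.8
Dual objective at y_2 = 1.8: reduced costs (4.8, 6.8), box minimizer x = (0.0, 0.0)
g(y_2) = b*y + (c1 - a1*y)*x1 + (c2 - a2*y)*x2 = 9*1.8 + 4.8*0.0 + 6.8*0.0 = 16.2 + 0.0 + 0.0 = 16.2


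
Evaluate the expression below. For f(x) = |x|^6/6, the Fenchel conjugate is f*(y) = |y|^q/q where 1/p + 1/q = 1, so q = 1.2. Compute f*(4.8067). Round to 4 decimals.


The conjugate exponent q satisfies 1/p + 1/q = 1.
p = 6, so q = 6/(6 - 1) = 1.2
|y|^q = 4.8067^1.2 = 6.5799
f*(4.8067) = 6.5799 / 1.2 = 5.4832


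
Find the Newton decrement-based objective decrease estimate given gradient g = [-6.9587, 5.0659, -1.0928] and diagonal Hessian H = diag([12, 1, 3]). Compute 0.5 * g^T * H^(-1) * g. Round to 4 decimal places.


Step 1: H is diagonal, so H^(-1) * g = [-0.5799, 5.0659, -0.3643].
Step 2: g^T H^(-1) g = sum_i g_i^2 / H_ii
  = (-6.9587)^2/12 + (5.0659)^2/1 + (-1.0928)^2/3
  = 4.0353 + 25.6633 + 0.3981 = 30.0967
Step 3: Objective decrease = 0.5 * g^T H^(-1) g = 15.0484


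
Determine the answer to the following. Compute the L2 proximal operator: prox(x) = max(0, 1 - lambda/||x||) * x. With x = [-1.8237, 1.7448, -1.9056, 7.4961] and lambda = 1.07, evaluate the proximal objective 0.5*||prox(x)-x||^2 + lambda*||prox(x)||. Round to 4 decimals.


Step 1: Compute ||x||.
||x|| = 8.1359
Step 2: Compute scaling factor.
scale = max(0, 1 - 1.07/8.1359) = 0.8685
Step 3: prox(x) = [-1.5839, 1.5153, -1.655, 6.5102]
||prox(x)|| = 7.0659
Step 4: Proximal objective.
0.5*||prox-x||^2 = 0.5725
lambda*||prox|| = 7.5605
Total = 8.133


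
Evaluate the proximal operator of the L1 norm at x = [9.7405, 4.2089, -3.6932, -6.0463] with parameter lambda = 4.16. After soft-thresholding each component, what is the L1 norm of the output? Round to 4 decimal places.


Soft-thresholding with lambda = 4.16:
prox(9.7405) = sign(9.7405)*max(|9.7405| - 4.16, 0) = 5.5805
prox(4.2089) = sign(4.2089)*max(|4.2089| - 4.16, 0) = 0.0489
prox(-3.6932) = sign(-3.6932)*max(|-3.6932| - 4.16, 0) = 0.0
prox(-6.0463) = sign(-6.0463)*max(|-6.0463| - 4.16, 0) = -1.8863
prox(x) = [5.5805, 0.0489, 0.0, -1.8863]
||prox(x)||_1 = 5.5805 + 0.0489 + 0.0 + 1.8863 = 7.5157


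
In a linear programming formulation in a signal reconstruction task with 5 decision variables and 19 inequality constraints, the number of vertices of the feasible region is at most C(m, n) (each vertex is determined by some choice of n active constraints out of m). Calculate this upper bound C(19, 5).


Each vertex corresponds to some choice of n active constraints out of m, so the number of vertices is at most C(m, n) = m! / (n!(m-n)!).
m = 19, n = 5
Numerator: 19 * 18 * 17 * 16 * 15
Denominator: 5! = 120
C(19, 5) = 11628


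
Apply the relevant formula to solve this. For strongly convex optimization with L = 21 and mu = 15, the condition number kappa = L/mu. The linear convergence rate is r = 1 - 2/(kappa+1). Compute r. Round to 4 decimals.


Step 1: Compute the condition number.
kappa = L/mu = 21/15 = 1.4
Step 2: Compute the convergence rate.
r = 1 - 2/(kappa + 1) = 1 - 2*mu/(L + mu) = (L - mu)/(L + mu) = 6/36 = 0.1667


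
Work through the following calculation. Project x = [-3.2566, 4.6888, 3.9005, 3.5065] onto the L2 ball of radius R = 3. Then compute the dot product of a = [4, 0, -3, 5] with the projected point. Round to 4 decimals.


Step 1: Compute ||x|| (intermediates to 6 decimals).
||x|| = sqrt((-3.2566)^2 + 4.6888^2 + 3.9005^2 + 3.5065^2) = 7.752402
Step 2: Project.
Since ||x|| > R, scale = R/||x|| = 3/7.752402 = 0.386977, proj(x) = scale * x
proj(x) = [-1.260229, 1.814458, 1.509404, 1.356935]
Step 3: Dot product.
a^T * proj(x) = 4*(-1.260229) + 0*1.814458 - 3*1.509404 + 5*1.356935 = -2.7845


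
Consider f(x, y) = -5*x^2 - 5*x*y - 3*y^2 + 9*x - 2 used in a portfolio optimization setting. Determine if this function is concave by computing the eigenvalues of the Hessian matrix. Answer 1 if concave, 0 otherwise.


The Hessian of f(x,y) = -5*x^2 - 5*x*y - 3*y^2 + 9*x - 2 is:
H = [[-10, -5], [-5, -6]]
Trace = -10 - 6 = -16
Determinant = -10*-6 - (-5)^2 = 35
Discriminant = (-16)^2 - 4*35 = 116.0
Eigenvalues: lambda_1 = -13.3852, lambda_2 = -2.6148
The function is concave.

1


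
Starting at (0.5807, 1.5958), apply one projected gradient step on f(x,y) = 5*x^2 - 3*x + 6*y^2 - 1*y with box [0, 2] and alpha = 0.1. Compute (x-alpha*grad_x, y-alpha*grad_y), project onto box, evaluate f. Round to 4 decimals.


Step 1: Compute gradient at (0.5807, 1.5958).
grad_x = 2*5*0.5807 - 3 = 2.807
grad_y = 2*6*1.5958 - 1 = 18.1496
Step 2: Gradient step.
x_raw = 0.5807 - 0.1*2.807 = 0.3
y_raw = 1.5958 - 0.1*18.1496 = -0.2192
Step 3: Project onto [0, 2].
x_proj = clip(0.3) = 0.3
y_proj = clip(-0.2192) = 0.0
Step 4: Evaluate f.
f(0.3, 0.0) = -0.45


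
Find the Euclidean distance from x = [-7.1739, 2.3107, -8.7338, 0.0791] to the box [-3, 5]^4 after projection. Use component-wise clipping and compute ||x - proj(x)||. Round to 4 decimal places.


Project each component onto [-3, 5].
clip(-7.1739) = -3.0, clip(2.3107) = 2.3107, clip(-8.7338) = -3.0, clip(0.0791) = 0.0791
Projection = [-3.0, 2.3107, -3.0, 0.0791]
Squared diffs: [17.4214, 0.0, 32.8765, 0.0]
Distance = sqrt(50.2979) = 7.0921


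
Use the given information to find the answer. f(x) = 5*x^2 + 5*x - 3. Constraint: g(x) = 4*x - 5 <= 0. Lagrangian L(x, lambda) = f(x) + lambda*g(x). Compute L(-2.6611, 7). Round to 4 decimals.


Step 1: Evaluate f(x).
f(-2.6611) = 5*(-2.6611)^2 + 5*(-2.6611) - 3 = 19.1018
Step 2: Evaluate g(x).
g(-2.6611) = 4*-2.6611 - 5 = -15.6444
Step 3: Compute Lagrangian.
L = 19.1018 + 7*-15.6444 = -90.409


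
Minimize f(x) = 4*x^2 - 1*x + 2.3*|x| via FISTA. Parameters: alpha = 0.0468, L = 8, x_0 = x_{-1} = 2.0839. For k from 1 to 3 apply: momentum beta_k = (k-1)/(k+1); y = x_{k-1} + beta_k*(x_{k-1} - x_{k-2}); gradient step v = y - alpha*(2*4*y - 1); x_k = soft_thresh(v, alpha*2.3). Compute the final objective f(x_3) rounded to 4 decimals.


FISTA on f(x) = 4*x^2 - 1*x + 2.3*|x|
L = 8, alpha = 0.0468
Iteration 1: beta = 0.0, y = 2.0839 + 0.0*(2.0839 - 2.0839) = 2.0839
  grad(y) = 15.6712, v = y - alpha*grad = 1.3505
  prox(v) = soft_thresh(1.3505, 0.1076) = 1.2428
Iteration 2: beta = 0.3333, y = 1.2428 + 0.3333*(1.2428 - 2.0839) = 0.9625
  grad(y) = 6.7, v = y - alpha*grad = 0.6489
  prox(v) = soft_thresh(0.6489, 0.1076) = 0.5413
Iteration 3: beta = 0.5, y = 0.5413 + 0.5*(0.5413 - 1.2428) = 0.1905
  grad(y) = 0.5242, v = y - alpha*grad = 0.166
  prox(v) = soft_thresh(0.166, 0.1076) = 0.0584
f(x_3) = 4*0.0584^2 - 1*0.0584 + 2.3*|0.0584| = 0.0895


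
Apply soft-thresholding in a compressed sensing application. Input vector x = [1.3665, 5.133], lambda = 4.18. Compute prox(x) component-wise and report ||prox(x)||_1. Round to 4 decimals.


Soft-thresholding with lambda = 4.18:
prox(1.3665) = sign(1.3665)*max(|1.3665| - 4.18, 0) = 0.0
prox(5.133) = sign(5.133)*max(|5.133| - 4.18, 0) = 0.953
prox(x) = [0.0, 0.953]
||prox(x)||_1 = 0.0 + 0.953 = 0.953


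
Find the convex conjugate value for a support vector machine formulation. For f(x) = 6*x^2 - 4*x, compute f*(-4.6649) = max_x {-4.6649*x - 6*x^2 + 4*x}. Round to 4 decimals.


f*(y) = sup_x {y*x - a*x^2 - b*x} = sup_x {(y-b)*x - a*x^2}
FOC: (y - b) - 2a*x = 0 => x* = (y - b)/(2a)
x* = (-4.6649 + 4)/(2*6) = -0.0554
f*(-4.6649) = (y-b)^2/(4a) = (-4.6649 + 4)^2/(4*6)
= 0.4421/24 = 0.0184


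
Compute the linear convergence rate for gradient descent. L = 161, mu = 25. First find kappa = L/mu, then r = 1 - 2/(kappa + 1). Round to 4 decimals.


Step 1: Compute the condition number.
kappa = L/mu = 161/25 = 6.44
Step 2: Compute the convergence rate.
r = 1 - 2/(kappa + 1) = 1 - 2*mu/(L + mu) = (L - mu)/(L + mu) = 136/186 = 0.7312


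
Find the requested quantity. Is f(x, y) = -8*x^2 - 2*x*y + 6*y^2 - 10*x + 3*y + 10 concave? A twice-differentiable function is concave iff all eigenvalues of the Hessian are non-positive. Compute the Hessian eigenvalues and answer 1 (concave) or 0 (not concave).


The Hessian of f(x,y) = -8*x^2 - 2*x*y + 6*y^2 - 10*x + 3*y + 10 is:
H = [[-16, -2], [-2, 12]]
Trace = -16 + 12 = -4
Determinant = -16*12 - (-2)^2 = -196
Discriminant = (-4)^2 - 4*-196 = 800.0
Eigenvalues: lambda_1 = -16.1421, lambda_2 = 12.1421
The function is not concave.

0


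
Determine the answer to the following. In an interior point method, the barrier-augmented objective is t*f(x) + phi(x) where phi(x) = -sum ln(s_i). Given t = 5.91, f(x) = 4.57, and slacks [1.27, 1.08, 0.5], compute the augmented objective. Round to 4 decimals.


Step 1: Compute log-barrier.
ln values: [0.239, 0.077, -0.6931]
phi = -(0.239 + 0.077 - 0.6931) = 0.3772
Step 2: Compute augmented objective.
t*f(x) = 5.91*4.57 = 27.0087
Total = 27.0087 + 0.3772 = 27.3859


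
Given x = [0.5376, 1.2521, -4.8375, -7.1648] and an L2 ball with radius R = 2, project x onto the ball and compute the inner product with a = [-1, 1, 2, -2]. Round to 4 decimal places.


Step 1: Compute ||x|| (intermediates to 6 decimals).
||x|| = sqrt(0.5376^2 + 1.2521^2 + (-4.8375)^2 + (-7.1648)^2) = 8.751716
Step 2: Project.
Since ||x|| > R, scale = R/||x|| = 2/8.751716 = 0.228527, proj(x) = scale * x
proj(x) = [0.122856, 0.286139, -1.105499, -1.63735]
Step 3: Dot product.
a^T * proj(x) = -1*0.122856 + 1*0.286139 + 2*(-1.105499) - 2*(-1.63735) = 1.227


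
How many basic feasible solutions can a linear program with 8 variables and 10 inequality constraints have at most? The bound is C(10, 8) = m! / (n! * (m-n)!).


Each vertex corresponds to some choice of n active constraints out of m, so the number of vertices is at most C(m, n) = m! / (n!(m-n)!).
m = 10, n = 8
Numerator: 10 * 9 * 8 * 7 * 6 * 5 * 4 * 3
Denominator: 8! = 40320
C(10, 8) = 45


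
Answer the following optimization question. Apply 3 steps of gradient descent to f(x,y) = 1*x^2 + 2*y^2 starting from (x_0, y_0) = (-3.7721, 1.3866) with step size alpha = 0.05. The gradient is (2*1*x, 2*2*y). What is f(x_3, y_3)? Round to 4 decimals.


Gradient descent on f(x,y) = 1*x^2 + 2*y^2.
Starting point: (-3.7721, 1.3866), alpha = 0.05
Step 1: grad_x = 2*1*-3.7721 = -7.5442, grad_y = 2*2*1.3866 = 5.5464
  x_1 = -3.7721 - 0.05*-7.5442 = -3.3949
  y_1 = 1.3866 - 0.05*5.5464 = 1.1093
Step 2: grad_x = 2*1*-3.3949 = -6.7898, grad_y = 2*2*1.1093 = 4.4371
  x_2 = -3.3949 - 0.05*-6.7898 = -3.0554
  y_2 = 1.1093 - 0.05*4.4371 = 0.8874
Step 3: grad_x = 2*1*-3.0554 = -6.1108, grad_y = 2*2*0.8874 = 3.5497
  x_3 = -3.0554 - 0.05*-6.1108 = -2.7499
  y_3 = 0.8874 - 0.05*3.5497 = 0.7099
f(-2.7499, 0.7099) = 1*(-2.7499)^2 + 2*0.7099^2 = 8.5698


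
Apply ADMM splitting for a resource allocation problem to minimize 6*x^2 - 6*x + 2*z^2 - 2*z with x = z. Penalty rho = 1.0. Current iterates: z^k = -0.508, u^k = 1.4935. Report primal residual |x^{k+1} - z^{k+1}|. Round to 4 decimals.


ADMM iteration with rho = 1.0, z^k = -0.508, u^k = 1.4935
Step 1: x-update.
Minimize 6*x^2 - 6*x + (1.0/2)*(x + 0.508 + 1.4935)^2
FOC: (2*6 + 1.0)*x = 6 + 1.0*(-0.508 - 1.4935)
x^{k+1} = 0.3076
Step 2: z-update.
Minimize 2*z^2 - 2*z + (1.0/2)*(0.3076 - z + 1.4935)^2
FOC: (2*2 + 1.0)*z = 2 + 1.0*(0.3076 + 1.4935)
z^{k+1} = 0.7602
Step 3: u-update.
u^{k+1} = 1.4935 + 0.3076 - 0.7602 = 1.0409
Step 4: Primal residual = |0.3076 - 0.7602| = 0.4526


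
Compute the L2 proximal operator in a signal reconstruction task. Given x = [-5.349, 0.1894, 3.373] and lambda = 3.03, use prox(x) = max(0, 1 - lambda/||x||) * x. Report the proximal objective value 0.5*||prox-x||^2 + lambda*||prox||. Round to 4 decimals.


Step 1: Compute ||x||.
||x|| = 6.3265
Step 2: Compute scaling factor.
scale = max(0, 1 - 3.03/6.3265) = 0.5211
Step 3: prox(x) = [-2.7872, 0.0987, 1.7575]
||prox(x)|| = 3.2965
Step 4: Proximal objective.
0.5*||prox-x||^2 = 4.5905
lambda*||prox|| = 9.9884
Total = 14.5789


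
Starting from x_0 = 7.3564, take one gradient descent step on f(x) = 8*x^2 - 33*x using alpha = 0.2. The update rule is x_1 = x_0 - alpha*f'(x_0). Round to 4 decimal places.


We compute the gradient at x_0 and apply the update.
f'(x) = 16*x - 33
f'(7.3564) = 16*7.3564 - 33 = 84.7024
x_1 = 7.3564 - 0.2*84.7024 = -9.5841


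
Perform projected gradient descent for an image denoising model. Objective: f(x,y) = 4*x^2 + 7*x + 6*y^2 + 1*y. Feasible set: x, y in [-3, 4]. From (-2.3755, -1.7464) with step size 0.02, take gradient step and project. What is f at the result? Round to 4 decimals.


Step 1: Compute gradient at (-2.3755, -1.7464).
grad_x = 2*4*-2.3755 + 7 = -12.004
grad_y = 2*6*-1.7464 + 1 = -19.9568
Step 2: Gradient step.
x_raw = -2.3755 - 0.02*-12.004 = -2.1354
y_raw = -1.7464 - 0.02*-19.9568 = -1.3473
Step 3: Project onto [-3, 4].
x_proj = clip(-2.1354) = -2.1354
y_proj = clip(-1.3473) = -1.3473
Step 4: Evaluate f.
f(-2.1354, -1.3473) = 12.8356


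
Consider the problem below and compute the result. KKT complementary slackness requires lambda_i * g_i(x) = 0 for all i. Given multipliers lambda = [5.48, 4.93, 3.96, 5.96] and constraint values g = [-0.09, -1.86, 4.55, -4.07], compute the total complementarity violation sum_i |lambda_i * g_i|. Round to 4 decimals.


KKT complementary slackness check:
lambda_1 * g_1 = 5.48 * -0.09 = -0.4932
lambda_2 * g_2 = 4.93 * -1.86 = -9.1698
lambda_3 * g_3 = 3.96 * 4.55 = 18.018
lambda_4 * g_4 = 5.96 * -4.07 = -24.2572
Total violation = 0.4932 + 9.1698 + 18.018 + 24.2572 = 51.9382


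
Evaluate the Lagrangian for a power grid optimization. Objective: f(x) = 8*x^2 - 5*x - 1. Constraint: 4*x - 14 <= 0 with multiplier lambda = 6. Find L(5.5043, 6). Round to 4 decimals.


Step 1: Evaluate f(x).
f(5.5043) = 8*5.5043^2 - 5*5.5043 - 1 = 213.857
Step 2: Evaluate g(x).
g(5.5043) = 4*5.5043 - 14 = 8.0172
Step 3: Compute Lagrangian.
L = 213.857 + 6*8.0172 = 261.9602


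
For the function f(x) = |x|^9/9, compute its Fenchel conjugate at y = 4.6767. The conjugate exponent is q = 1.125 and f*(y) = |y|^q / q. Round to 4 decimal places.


The conjugate exponent q satisfies 1/p + 1/q = 1.
p = 9, so q = 9/(9 - 1) = 1.125
|y|^q = 4.6767^1.125 = 5.6713
f*(4.6767) = 5.6713 / 1.125 = 5.0411


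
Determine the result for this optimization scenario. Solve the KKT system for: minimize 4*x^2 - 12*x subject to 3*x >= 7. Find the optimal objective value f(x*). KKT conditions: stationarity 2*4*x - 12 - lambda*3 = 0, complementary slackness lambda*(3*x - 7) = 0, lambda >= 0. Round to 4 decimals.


Step 1: Try lambda = 0 (constraint inactive).
x_unc = 12/(2*4) = 1.5
Check: 3*1.5 = 4.5 < 7 -- violated!
Step 2: Constraint must be active: 3*x = 7
x* = 7/3 = 2.3333 (rounded; the exact value 7/3 is used below)
lambda = (2*4*(7/3) - 12)/3 = 2.2222
Step 3: Compute optimal value.
f(x*) = 4*(7/3)^2 - 12*(7/3) = -6.2222


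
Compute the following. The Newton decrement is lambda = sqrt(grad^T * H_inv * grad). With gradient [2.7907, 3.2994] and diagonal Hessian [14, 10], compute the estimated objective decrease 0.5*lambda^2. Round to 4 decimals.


Step 1: H is diagonal, so H^(-1) * g = [0.1993, 0.3299].
Step 2: g^T H^(-1) g = sum_i g_i^2 / H_ii
  = (2.7907)^2/14 + (3.2994)^2/10
  = 0.5563 + 1.0886 = 1.6449
Step 3: Objective decrease = 0.5 * g^T H^(-1) g = 0.8224


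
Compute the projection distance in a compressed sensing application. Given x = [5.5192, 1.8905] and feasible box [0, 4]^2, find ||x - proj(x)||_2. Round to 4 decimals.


Project each component onto [0, 4].
clip(5.5192) = 4.0, clip(1.8905) = 1.8905
Projection = [4.0, 1.8905]
Squared diffs: [2.308, 0.0]
Distance = sqrt(2.308) = 1.5192


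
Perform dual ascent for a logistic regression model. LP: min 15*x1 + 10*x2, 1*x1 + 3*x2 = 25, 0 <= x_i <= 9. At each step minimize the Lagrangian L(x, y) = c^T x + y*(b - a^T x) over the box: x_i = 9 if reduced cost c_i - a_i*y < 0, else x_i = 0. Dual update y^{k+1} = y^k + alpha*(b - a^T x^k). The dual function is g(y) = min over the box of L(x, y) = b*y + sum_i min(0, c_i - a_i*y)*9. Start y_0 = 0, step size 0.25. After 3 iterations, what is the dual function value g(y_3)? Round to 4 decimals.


Dual ascent for LP: min 15*x1 + 10*x2, 1*x1 + 3*x2 = 25, 0 <= x_i <= 9
Step 1: y^k = 0.0, reduced costs: (15.0, 10.0)
  x^k = (0.0, 0.0), subgradient = b - a^T x = 25.0
  y^{k+1} = 0.0 + 0.25*25.0 = 6.25
Step 2: y^k = 6.25, reduced costs: (8.75, -8.75)
  x^k = (0.0, 9.0), subgradient = b - a^T x = -2.0
  y^{k+1} = 6.25 + 0.25*-2.0 = 5.75
Step 3: y^k = 5.75, reduced costs: (9.25, -7.25)
  x^k = (0.0, 9.0), subgradient = b - a^T x = -2.0
  y^{k+1} = 5.75 + 0.25*-2.0 = 5.25
Dual objective at y_3 = 5.25: reduced costs (9.75, -5.75), box minimizer x = (0.0, 9.0)
g(y_3) = b*y + (c1 - a1*y)*x1 + (c2 - a2*y)*x2 = 25*5.25 + 9.75*0.0 + (-5.75)*9.0 = 131.25 + 0.0 - 51.75 = 79.5


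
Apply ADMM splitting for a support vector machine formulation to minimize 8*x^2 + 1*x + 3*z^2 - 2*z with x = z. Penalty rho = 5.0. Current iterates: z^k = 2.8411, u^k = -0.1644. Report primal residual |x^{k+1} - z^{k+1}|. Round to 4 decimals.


ADMM iteration with rho = 5.0, z^k = 2.8411, u^k = -0.1644
Step 1: x-update.
Minimize 8*x^2 + 1*x + (5.0/2)*(x - 2.8411 - 0.1644)^2
FOC: (2*8 + 5.0)*x = -1 + 5.0*(2.8411 + 0.1644)
x^{k+1} = 0.668
Step 2: z-update.
Minimize 3*z^2 - 2*z + (5.0/2)*(0.668 - z - 0.1644)^2
FOC: (2*3 + 5.0)*z = 2 + 5.0*(0.668 - 0.1644)
z^{k+1} = 0.4107
Step 3: u-update.
u^{k+1} = -0.1644 + 0.668 - 0.4107 = 0.0929
Step 4: Primal residual = |0.668 - 0.4107| = 0.2573


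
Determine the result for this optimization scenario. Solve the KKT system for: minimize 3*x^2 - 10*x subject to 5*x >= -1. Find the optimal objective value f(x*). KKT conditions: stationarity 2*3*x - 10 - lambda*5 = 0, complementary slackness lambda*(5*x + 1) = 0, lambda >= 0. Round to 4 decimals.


Step 1: Try lambda = 0 (constraint inactive).
Stationarity: 2*3*x - 10 = 0
x* = 10/(2*3) = 5/3 = 1.6667 (rounded; the exact value 5/3 is used below)
Check constraint: 5*1.6667 = 8.3335 >= -1 -- satisfied.
Step 2: Compute optimal value.
f(x*) = 3*(5/3)^2 - 10*(5/3) = -8.3333


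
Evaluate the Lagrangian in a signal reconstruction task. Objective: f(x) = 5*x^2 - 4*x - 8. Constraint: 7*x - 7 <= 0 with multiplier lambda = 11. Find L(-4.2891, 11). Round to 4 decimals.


Step 1: Evaluate f(x).
f(-4.2891) = 5*(-4.2891)^2 - 4*(-4.2891) - 8 = 101.1383
Step 2: Evaluate g(x).
g(-4.2891) = 7*-4.2891 - 7 = -37.0237
Step 3: Compute Lagrangian.
L = 101.1383 + 11*-37.0237 = -306.1224


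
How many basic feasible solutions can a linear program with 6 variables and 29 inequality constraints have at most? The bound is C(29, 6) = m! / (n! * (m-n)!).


Each vertex corresponds to some choice of n active constraints out of m, so the number of vertices is at most C(m, n) = m! / (n!(m-n)!).
m = 29, n = 6
Numerator: 29 * 28 * 27 * 26 * 25 * 24
Denominator: 6! = 720
C(29, 6) = 475020


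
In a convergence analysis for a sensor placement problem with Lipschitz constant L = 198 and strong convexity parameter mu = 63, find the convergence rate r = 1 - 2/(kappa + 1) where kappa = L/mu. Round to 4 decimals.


Step 1: Compute the condition number.
kappa = L/mu = 198/63 = 3.1429
Step 2: Compute the convergence rate.
r = 1 - 2/(kappa + 1) = 1 - 2*mu/(L + mu) = (L - mu)/(L + mu) = 135/261 = 0.5172


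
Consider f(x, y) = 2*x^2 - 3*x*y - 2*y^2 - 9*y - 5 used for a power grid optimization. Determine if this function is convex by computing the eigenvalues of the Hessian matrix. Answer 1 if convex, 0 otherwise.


The Hessian of f(x,y) = 2*x^2 - 3*x*y - 2*y^2 - 9*y - 5 is:
H = [[4, -3], [-3, -4]]
Trace = 4 - 4 = 0
Determinant = 4*-4 - (-3)^2 = -25
Discriminant = (0)^2 - 4*-25 = 100.0
Eigenvalues: lambda_1 = -5.0, lambda_2 = 5.0
The function is not convex.

0


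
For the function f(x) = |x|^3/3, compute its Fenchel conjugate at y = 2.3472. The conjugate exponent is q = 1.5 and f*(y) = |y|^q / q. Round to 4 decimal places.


The conjugate exponent q satisfies 1/p + 1/q = 1.
p = 3, so q = 3/(3 - 1) = 1.5
|y|^q = 2.3472^1.5 = 3.596
f*(2.3472) = 3.596 / 1.5 = 2.3974


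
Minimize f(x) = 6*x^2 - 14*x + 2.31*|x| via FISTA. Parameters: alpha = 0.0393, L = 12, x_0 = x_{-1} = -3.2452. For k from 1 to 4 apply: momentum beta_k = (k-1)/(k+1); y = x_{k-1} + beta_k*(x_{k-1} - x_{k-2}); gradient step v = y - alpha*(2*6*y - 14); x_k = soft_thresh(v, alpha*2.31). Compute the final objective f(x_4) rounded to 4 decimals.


FISTA on f(x) = 6*x^2 - 14*x + 2.31*|x|
L = 12, alpha = 0.0393
Iteration 1: beta = 0.0, y = -3.2452 + 0.0*(-3.2452 + 3.2452) = -3.2452
  grad(y) = -52.9424, v = y - alpha*grad = -1.1646
  prox(v) = soft_thresh(-1.1646, 0.0908) = -1.0738
Iteration 2: beta = 0.3333, y = -1.0738 + 0.3333*(-1.0738 + 3.2452) = -0.35
  grad(y) = -18.1997, v = y - alpha*grad = 0.3653
  prox(v) = soft_thresh(0.3653, 0.0908) = 0.2745
Iteration 3: beta = 0.5, y = 0.2745 + 0.5*(0.2745 + 1.0738) = 0.9486
  grad(y) = -2.6165, v = y - alpha*grad = 1.0515
  prox(v) = soft_thresh(1.0515, 0.0908) = 0.9607
Iteration 4: beta = 0.6, y = 0.9607 + 0.6*(0.9607 - 0.2745) = 1.3724
  grad(y) = 2.4686, v = y - alpha*grad = 1.2754
  prox(v) = soft_thresh(1.2754, 0.0908) = 1.1846
f(x_4) = 6*1.1846^2 - 14*1.1846 + 2.31*|1.1846| = -5.4284


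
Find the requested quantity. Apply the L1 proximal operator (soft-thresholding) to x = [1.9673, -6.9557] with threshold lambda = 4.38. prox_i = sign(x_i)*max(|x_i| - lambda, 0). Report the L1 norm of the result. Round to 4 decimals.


Soft-thresholding with lambda = 4.38:
prox(1.9673) = sign(1.9673)*max(|1.9673| - 4.38, 0) = 0.0
prox(-6.9557) = sign(-6.9557)*max(|-6.9557| - 4.38, 0) = -2.5757
prox(x) = [0.0, -2.5757]
||prox(x)||_1 = 0.0 + 2.5757 = 2.5757


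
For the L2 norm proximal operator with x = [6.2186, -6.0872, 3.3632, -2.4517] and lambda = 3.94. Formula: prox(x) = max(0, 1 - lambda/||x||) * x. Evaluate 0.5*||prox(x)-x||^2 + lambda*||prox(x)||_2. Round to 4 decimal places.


Step 1: Compute ||x||.
||x|| = 9.6461
Step 2: Compute scaling factor.
scale = max(0, 1 - 3.94/9.6461) = 0.5915
Step 3: prox(x) = [3.6786, -3.6008, 1.9895, -1.4503]
||prox(x)|| = 5.7061
Step 4: Proximal objective.
0.5*||prox-x||^2 = 7.7618
lambda*||prox|| = 22.482
Total = 30.2438


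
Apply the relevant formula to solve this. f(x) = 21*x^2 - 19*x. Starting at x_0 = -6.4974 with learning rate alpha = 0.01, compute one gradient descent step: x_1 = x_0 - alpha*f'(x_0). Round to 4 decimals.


We compute the gradient at x_0 and apply the update.
f'(x) = 42*x - 19
f'(-6.4974) = 42*-6.4974 - 19 = -291.8908
x_1 = -6.4974 - 0.01*-291.8908 = -3.5785


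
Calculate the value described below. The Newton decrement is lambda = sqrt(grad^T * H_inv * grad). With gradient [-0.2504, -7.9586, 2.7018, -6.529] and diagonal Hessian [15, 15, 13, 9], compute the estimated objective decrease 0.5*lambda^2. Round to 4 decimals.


Step 1: H is diagonal, so H^(-1) * g = [-0.0167, -0.5306, 0.2078, -0.7254].
Step 2: g^T H^(-1) g = sum_i g_i^2 / H_ii
  = (-0.2504)^2/15 + (-7.9586)^2/15 + (2.7018)^2/13 + (-6.529)^2/9
  = 0.0042 + 4.2226 + 0.5615 + 4.7364 = 9.5247
Step 3: Objective decrease = 0.5 * g^T H^(-1) g = 4.7624


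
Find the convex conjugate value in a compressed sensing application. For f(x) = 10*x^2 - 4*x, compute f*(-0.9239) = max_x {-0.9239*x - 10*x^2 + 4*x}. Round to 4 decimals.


f*(y) = sup_x {y*x - a*x^2 - b*x} = sup_x {(y-b)*x - a*x^2}
FOC: (y - b) - 2a*x = 0 => x* = (y - b)/(2a)
x* = (-0.9239 + 4)/(2*10) = 0.1538
f*(-0.9239) = (y-b)^2/(4a) = (-0.9239 + 4)^2/(4*10)
= 9.4624/40 = 0.2366


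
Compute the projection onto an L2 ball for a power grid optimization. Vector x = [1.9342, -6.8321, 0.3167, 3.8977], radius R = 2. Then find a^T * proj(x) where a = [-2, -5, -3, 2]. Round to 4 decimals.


Step 1: Compute ||x|| (intermediates to 6 decimals).
||x|| = sqrt(1.9342^2 + (-6.8321)^2 + 0.3167^2 + 3.8977^2) = 8.106237
Step 2: Project.
Since ||x|| > R, scale = R/||x|| = 2/8.106237 = 0.246724, proj(x) = scale * x
proj(x) = [0.477214, -1.685643, 0.078137, 0.961656]
Step 3: Dot product.
a^T * proj(x) = -2*0.477214 - 5*(-1.685643) - 3*0.078137 + 2*0.961656 = 9.1627


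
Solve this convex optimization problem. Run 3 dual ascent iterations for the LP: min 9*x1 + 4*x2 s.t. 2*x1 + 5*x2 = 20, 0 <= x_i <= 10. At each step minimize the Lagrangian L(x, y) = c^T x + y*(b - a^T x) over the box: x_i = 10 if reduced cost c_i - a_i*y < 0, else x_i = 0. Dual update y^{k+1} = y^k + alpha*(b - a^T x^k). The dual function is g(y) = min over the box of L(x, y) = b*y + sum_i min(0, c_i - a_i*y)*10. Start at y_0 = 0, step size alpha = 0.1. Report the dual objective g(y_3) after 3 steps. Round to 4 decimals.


Dual ascent for LP: min 9*x1 + 4*x2, 2*x1 + 5*x2 = 20, 0 <= x_i <= 10
Step 1: y^k = 0.0, reduced costs: (9.0, 4.0)
  x^k = (0.0, 0.0), subgradient = b - a^T x = 20.0
  y^{k+1} = 0.0 + 0.1*20.0 = 2.0
Step 2: y^k = 2.0, reduced costs: (5.0, -6.0)
  x^k = (0.0, 10.0), subgradient = b - a^T x = -30.0
  y^{k+1} = 2.0 + 0.1*-30.0 = -1.0
Step 3: y^k = -1.0, reduced costs: (11.0, 9.0)
  x^k = (0.0, 0.0), subgradient = b - a^T x = 20.0
  y^{k+1} = -1.0 + 0.1*20.0 = 1.0
Dual objective at y_3 = 1.0: reduced costs (7.0, -1.0), box minimizer x = (0.0, 10.0)
g(y_3) = b*y + (c1 - a1*y)*x1 + (c2 - a2*y)*x2 = 20*1.0 + 7.0*0.0 + (-1.0)*10.0 = 20.0 + 0.0 - 10.0 = 10.0


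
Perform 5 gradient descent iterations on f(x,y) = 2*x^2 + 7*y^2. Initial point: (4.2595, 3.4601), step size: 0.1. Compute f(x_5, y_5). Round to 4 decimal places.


Gradient descent on f(x,y) = 2*x^2 + 7*y^2.
Starting point: (4.2595, 3.4601), alpha = 0.1
Step 1: grad_x = 2*2*4.2595 = 17.038, grad_y = 2*7*3.4601 = 48.4414
  x_1 = 4.2595 - 0.1*17.038 = 2.5557
  y_1 = 3.4601 - 0.1*48.4414 = -1.384
Step 2: grad_x = 2*2*2.5557 = 10.2228, grad_y = 2*7*-1.384 = -19.3766
  x_2 = 2.5557 - 0.1*10.2228 = 1.5334
  y_2 = -1.384 - 0.1*-19.3766 = 0.5536
Step 3: grad_x = 2*2*1.5334 = 6.1337, grad_y = 2*7*0.5536 = 7.7506
  x_3 = 1.5334 - 0.1*6.1337 = 0.9201
  y_3 = 0.5536 - 0.1*7.7506 = -0.2214
Step 4: grad_x = 2*2*0.9201 = 3.6802, grad_y = 2*7*-0.2214 = -3.1002
  x_4 = 0.9201 - 0.1*3.6802 = 0.552
  y_4 = -0.2214 - 0.1*-3.1002 = 0.0886
Step 5: grad_x = 2*2*0.552 = 2.2081, grad_y = 2*7*0.0886 = 1.2401
  x_5 = 0.552 - 0.1*2.2081 = 0.3312
  y_5 = 0.0886 - 0.1*1.2401 = -0.0354
f(0.3312, -0.0354) = 2*0.3312^2 + 7*(-0.0354)^2 = 0.2282
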